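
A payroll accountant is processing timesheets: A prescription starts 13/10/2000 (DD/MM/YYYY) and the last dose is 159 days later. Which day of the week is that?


Start: 2000-10-13 (Friday)
Step 1 - find target date: add 159 days
  2000-10-13 + 159 days = 2001-03-21
Step 2 - day of week:
  159 mod 7 = 5
  Friday + 5 days -> Wednesday
Result: Wednesday (2001-03-21)

Wednesday


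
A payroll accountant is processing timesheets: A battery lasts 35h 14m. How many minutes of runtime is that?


Hours: 35
Extra minutes: 14
Minutes per hour: 60
Hours to minutes: 35 x 60 = 2100
Total: 2100 + 14 = 2114

2114


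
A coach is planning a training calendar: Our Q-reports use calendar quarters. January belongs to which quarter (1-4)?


Month: January (month 1)
Q1: January-March (months 1-3)
Q2: April-June (months 4-6)
Q3: July-September (months 7-9)
Q4: October-December (months 10-12)
Month 1 falls in Q1

1


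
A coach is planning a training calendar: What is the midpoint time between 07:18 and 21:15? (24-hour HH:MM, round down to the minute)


Start time: 07:18 = 438 minutes from midnight
End time: 21:15 = 1275 minutes from midnight
Sum: 438 + 1275 = 1713
Midpoint: 1713 / 2 = 856 minutes
Convert: 856 / 60 = 14 hours, 16 minutes
Result: 14:16

14:16


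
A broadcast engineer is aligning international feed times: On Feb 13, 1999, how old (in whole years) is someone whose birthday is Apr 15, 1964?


Birth: 1964-04-15
Reference: 1999-02-13
Year difference: 1999 - 1964 = 35
Has birthday (04-15) occurred by 02-13? No
Birthday not yet reached this year -> subtract 1
Age in full years: 34

34


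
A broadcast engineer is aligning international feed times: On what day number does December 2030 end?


Month: December
Year: 2030
December is a 31-day month
Total: 31 days

31


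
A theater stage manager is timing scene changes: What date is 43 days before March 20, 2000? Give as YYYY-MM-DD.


Start: 2000-03-20
Subtracting 43 days
Days already passed in March: 20
After going back through March: 23 more days to subtract
February 2000 has 29 days, need 23
Result: 2000-02-06

2000-02-06


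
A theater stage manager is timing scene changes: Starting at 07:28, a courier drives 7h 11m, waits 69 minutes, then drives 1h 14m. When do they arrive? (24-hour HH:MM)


Depart: 07:28
Leg 1: +431 min -> 14:39
Layover: +69 min -> 15:48
Leg 2: +74 min -> 17:02
Total travel: 574 minutes = 9h 34m
Arrival: 17:02

17:02


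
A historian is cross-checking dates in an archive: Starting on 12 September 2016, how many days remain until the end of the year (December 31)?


Start: September 12, 2016
End: December 31, 2016
Days left in September: 18
October: 31
November: 30
December: 31
Sum of remaining months: 92
Total: 18 + 92 = 110

110


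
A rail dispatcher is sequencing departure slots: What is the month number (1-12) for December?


Calendar month order:
11. November
12. December <--
December is month number 12

12


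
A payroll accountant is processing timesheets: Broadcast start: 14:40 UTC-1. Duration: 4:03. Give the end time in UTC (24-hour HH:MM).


Start: 14:40 in UTC-1
Step 1 - add duration:
  minutes: 40 + 3 = 43
  hours: 14 + 4 + 0 = 18
  end in UTC-1: 18:43
Step 2 - convert UTC-1 -> UTC:
  offset difference: 0 - (-1) = 1 hours
  18 + (1) = 19 -> mod 24 = 19
Result: 19:43 in UTC

19:43


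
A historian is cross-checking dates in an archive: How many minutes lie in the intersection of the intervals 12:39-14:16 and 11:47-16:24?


Interval A: [759, 856] minutes from midnight
Interval B: [707, 984] minutes from midnight
Overlap start = max(759, 707) = 759
Overlap end = min(856, 984) = 856
Overlap = 856 - 759 = 97 minutes

97


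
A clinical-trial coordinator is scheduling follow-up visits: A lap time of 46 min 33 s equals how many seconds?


Minutes: 46
Seconds: 33
Convert minutes to seconds: 46 x 60 = 2760
Add remaining seconds: 2760 + 33 = 2793

2793


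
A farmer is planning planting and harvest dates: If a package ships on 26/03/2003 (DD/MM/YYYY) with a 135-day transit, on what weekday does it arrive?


Start: 2003-03-26 (Wednesday)
Step 1 - find target date: add 135 days
  2003-03-26 + 135 days = 2003-08-08
Step 2 - day of week:
  135 mod 7 = 2
  Wednesday + 2 days -> Friday
Result: Friday (2003-08-08)

Friday


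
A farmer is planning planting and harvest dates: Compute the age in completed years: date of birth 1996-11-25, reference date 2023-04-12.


Birth: 1996-11-25
Reference: 2023-04-12
Year difference: 2023 - 1996 = 27
Has birthday (11-25) occurred by 04-12? No
Birthday not yet reached this year -> subtract 1
Age in full years: 26

26


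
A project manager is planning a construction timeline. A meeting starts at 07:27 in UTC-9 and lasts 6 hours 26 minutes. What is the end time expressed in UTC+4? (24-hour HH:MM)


Start: 07:27 in UTC-9
Step 1 - add duration:
  minutes: 27 + 26 = 53
  hours: 7 + 6 + 0 = 13
  end in UTC-9: 13:53
Step 2 - convert UTC-9 -> UTC+4:
  offset difference: 4 - (-9) = 13 hours
  13 + (13) = 26 -> mod 24 = 2
Result: 02:53 in UTC+4

02:53


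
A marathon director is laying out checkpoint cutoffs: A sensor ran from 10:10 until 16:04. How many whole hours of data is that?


Start: 10:10
End: 16:04
Hour difference: 16 - 10 = 6 hours
Minute difference: 4 - 10 = -6 minutes
Total minutes: 354
Complete hours: 354 / 60 = 5 (remainder 54)

5


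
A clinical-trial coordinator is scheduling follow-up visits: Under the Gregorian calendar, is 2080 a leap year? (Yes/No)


Year: 2080
Divisible by 4? 2080 / 4 = 520.0 -> Yes
Divisible by 100? 2080 / 100 = 20.8 -> No
Divisible by 4 but not 100, so it IS a leap year

Yes


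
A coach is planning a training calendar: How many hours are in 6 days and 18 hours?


Days: 6
Extra hours: 18
Hours per day: 24
Days to hours: 6 x 24 = 144
Total: 144 + 18 = 162

162


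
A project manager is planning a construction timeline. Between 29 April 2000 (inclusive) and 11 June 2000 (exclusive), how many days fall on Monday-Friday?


Start: 2000-04-29 (Saturday)
End (exclusive): 2000-06-11 (Sunday)
Total calendar days: 43
Full weeks: 43 // 7 = 6 -> 30 weekdays
Remaining 1 days starting on Saturday:
  Sat(-) -> 0 weekdays
Total business days: 30 + 0 = 30

30


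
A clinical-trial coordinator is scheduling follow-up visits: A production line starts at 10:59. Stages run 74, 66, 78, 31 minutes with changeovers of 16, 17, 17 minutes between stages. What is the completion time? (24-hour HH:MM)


Start: 10:59 = 659 min from midnight
  after task 1 (74 min): 12:13
  after break (16 min): 12:29
  after task 2 (66 min): 13:35
  after break (17 min): 13:52
  after task 3 (78 min): 15:10
  after break (17 min): 15:27
  after task 4 (31 min): 15:58
Total elapsed: 299 minutes
End time: 15:58

15:58


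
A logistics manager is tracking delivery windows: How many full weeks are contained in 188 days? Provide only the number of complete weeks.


Total days: 188
Days per week: 7
Division: 188 / 7 = 26 remainder 6
Complete weeks: 26
Remaining days: 6

26


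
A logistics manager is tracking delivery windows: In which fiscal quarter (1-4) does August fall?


Month: August (month 8)
Q1: January-March (months 1-3)
Q2: April-June (months 4-6)
Q3: July-September (months 7-9)
Q4: October-December (months 10-12)
Month 8 falls in Q3

3


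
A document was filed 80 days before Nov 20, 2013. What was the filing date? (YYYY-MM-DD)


Start: 2013-11-20
Subtracting 80 days
Days already passed in November: 20
After going back through November: 60 more days to subtract
October 2013: 31 days, 29 remaining
September 2013 has 30 days, need 29
Result: 2013-09-01

2013-09-01


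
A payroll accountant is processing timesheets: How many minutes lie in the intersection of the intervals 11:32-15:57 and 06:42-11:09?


Interval A: [692, 957] minutes from midnight
Interval B: [402, 669] minutes from midnight
Overlap start = max(692, 402) = 692
Overlap end = min(957, 669) = 669
End <= start, so the intervals do not overlap: 0 minutes

0


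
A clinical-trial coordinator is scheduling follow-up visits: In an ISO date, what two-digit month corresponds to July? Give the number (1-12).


Calendar month order:
6. June
7. July <--
8. August
July is month number 7

7


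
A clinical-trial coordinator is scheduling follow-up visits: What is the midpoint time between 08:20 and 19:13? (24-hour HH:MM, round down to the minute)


Start time: 08:20 = 500 minutes from midnight
End time: 19:13 = 1153 minutes from midnight
Sum: 500 + 1153 = 1653
Midpoint: 1653 / 2 = 826 minutes
Convert: 826 / 60 = 13 hours, 46 minutes
Result: 13:46

13:46


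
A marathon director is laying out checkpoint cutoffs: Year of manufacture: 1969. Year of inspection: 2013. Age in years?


Birth year: 1969
Current year: 2013
Age = current year - birth year
Age = 2013 - 1969 = 44

44


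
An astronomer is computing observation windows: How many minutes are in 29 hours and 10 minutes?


Hours: 29
Extra minutes: 10
Minutes per hour: 60
Hours to minutes: 29 x 60 = 1740
Total: 1740 + 10 = 1750

1750


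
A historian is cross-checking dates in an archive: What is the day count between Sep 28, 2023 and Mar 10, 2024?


Start date: 2023-09-28
End date: 2024-03-10
Sep 2023: +3 days
Oct 2023: +31 days
Nov 2023: +30 days
... (4 more months)
Total: 164 days

164


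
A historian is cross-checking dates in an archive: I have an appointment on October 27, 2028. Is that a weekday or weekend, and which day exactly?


Date: 2028-10-27
January 1, 2028 is a Saturday
Day of year: 301
Offset from Jan 1: 300 days
300 mod 7 = 6
Result: Friday

Friday


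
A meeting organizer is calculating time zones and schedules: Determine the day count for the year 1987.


Year: 1987
Check leap year rules:
Divisible by 4? No
1987 is not a leap year
Days: 365

365


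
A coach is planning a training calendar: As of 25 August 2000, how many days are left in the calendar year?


Start: August 25, 2000
End: December 31, 2000
Days left in August: 6
September: 30
October: 31
November: 30
December: 31
Sum of remaining months: 122
Total: 6 + 122 = 128

128


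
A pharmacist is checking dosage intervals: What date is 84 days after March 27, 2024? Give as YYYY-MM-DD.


Start: 2024-03-27
Adding 84 days
Days remaining in March: 4
After March: 80 days still to add
April 2024: 30 days, 50 remaining
May 2024: 31 days, 19 remaining
June 2024 has 30 days, need 19
Result: 2024-06-19

2024-06-19


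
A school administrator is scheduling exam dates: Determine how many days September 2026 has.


Month: September
Year: 2026
September is a 30-day month
Total: 30 days

30


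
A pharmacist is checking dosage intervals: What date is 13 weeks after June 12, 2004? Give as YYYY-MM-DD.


Start: 2004-06-12
Weeks to add: 13
Convert to days: 13 x 7 = 91 days
Add 91 days to 2004-06-12
Result: 2004-09-11

2004-09-11


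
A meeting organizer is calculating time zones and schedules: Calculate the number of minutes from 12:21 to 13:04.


Start time: 12:21 = 741 minutes from midnight
End time: 13:04 = 784 minutes from midnight
Difference: 784 - 741 = 43 minutes
That is 0 hours and 43 minutes

43


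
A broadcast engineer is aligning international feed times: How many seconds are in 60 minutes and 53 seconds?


Minutes: 60
Extra seconds: 53
Seconds per minute: 60
Minutes to seconds: 60 x 60 = 3600
Total: 3600 + 53 = 3653

3653


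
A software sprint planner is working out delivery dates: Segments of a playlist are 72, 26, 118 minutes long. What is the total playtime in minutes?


Durations: 72, 26, 118
Running sum: 72
+ 26 = 98
+ 118 = 216
Total duration: 216 minutes
That is 3 hours and 36 minutes

216


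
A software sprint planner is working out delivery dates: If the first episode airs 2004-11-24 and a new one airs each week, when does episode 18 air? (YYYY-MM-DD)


First occurrence: 2004-11-24 (occurrence 1)
Each occurrence is 7 days after the previous.
Occurrence 18 is 17 weeks after the first.
17 weeks = 119 days
2004-11-24 + 119 days = 2005-03-23

2005-03-23


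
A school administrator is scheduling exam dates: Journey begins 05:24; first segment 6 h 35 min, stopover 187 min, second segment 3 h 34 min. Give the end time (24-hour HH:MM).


Depart: 05:24
Leg 1: +395 min -> 11:59
Layover: +187 min -> 15:06
Leg 2: +214 min -> 18:40
Total travel: 796 minutes = 13h 16m
Arrival: 18:40

18:40


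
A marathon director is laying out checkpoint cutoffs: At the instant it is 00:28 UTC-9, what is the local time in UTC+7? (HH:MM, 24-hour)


Local time: 00:28 at UTC-9 (offset -9h)
Target zone: UTC+7 (offset 7h)
Difference: 7 - (-9) = 16 hours
Calculation: 0 + (16) = 16
Result: 16:28

16:28


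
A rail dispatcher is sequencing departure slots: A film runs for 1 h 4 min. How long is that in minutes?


Hours: 1
Minutes: 4
Convert hours to minutes: 1 x 60 = 60
Add remaining minutes: 60 + 4 = 64

64


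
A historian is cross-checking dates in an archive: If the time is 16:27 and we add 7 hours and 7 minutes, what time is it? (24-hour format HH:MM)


Start time: 16:27
Adding: 7 hours 7 minutes
Minutes: 27 + 7 = 34
Hours: 16 + 7 + 0 = 23
Result: 23:34

23:34


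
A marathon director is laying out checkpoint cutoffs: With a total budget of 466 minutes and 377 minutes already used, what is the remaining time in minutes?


Total budget: 466 minutes
Time used: 377 minutes
Remaining: 466 - 377 = 89 minutes
Percent used: 80.9%
Percent remaining: 19.1%

89


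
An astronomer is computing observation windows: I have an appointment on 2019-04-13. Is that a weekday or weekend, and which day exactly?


Date: 2019-04-13
January 1, 2019 is a Tuesday
Day of year: 103
Offset from Jan 1: 102 days
102 mod 7 = 4
Result: Saturday

Saturday


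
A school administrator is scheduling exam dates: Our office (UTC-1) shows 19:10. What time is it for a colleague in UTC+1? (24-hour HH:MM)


Local time: 19:10 at UTC-1 (offset -1h)
Target zone: UTC+1 (offset 1h)
Difference: 1 - (-1) = 2 hours
Calculation: 19 + (2) = 21
Result: 21:10

21:10


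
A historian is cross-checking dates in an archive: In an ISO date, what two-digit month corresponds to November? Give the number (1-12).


Calendar month order:
10. October
11. November <--
12. December
November is month number 11

11


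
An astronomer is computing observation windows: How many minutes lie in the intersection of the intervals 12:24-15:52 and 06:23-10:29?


Interval A: [744, 952] minutes from midnight
Interval B: [383, 629] minutes from midnight
Overlap start = max(744, 383) = 744
Overlap end = min(952, 629) = 629
End <= start, so the intervals do not overlap: 0 minutes

0


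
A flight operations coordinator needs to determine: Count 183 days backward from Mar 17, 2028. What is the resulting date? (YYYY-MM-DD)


Start: 2028-03-17
Subtracting 183 days
Days already passed in March: 17
After going back through March: 166 more days to subtract
February 2028: 29 days, 137 remaining
January 2028: 31 days, 106 remaining
December 2027: 31 days, 75 remaining
November 2027: 30 days, 45 remaining
Result: 2027-09-16

2027-09-16


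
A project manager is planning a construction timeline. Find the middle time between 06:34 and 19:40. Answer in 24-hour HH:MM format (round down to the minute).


Start time: 06:34 = 394 minutes from midnight
End time: 19:40 = 1180 minutes from midnight
Sum: 394 + 1180 = 1574
Midpoint: 1574 / 2 = 787 minutes
Convert: 787 / 60 = 13 hours, 7 minutes
Result: 13:07

13:07


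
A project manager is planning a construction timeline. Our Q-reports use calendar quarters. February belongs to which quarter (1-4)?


Month: February (month 2)
Q1: January-March (months 1-3)
Q2: April-June (months 4-6)
Q3: July-September (months 7-9)
Q4: October-December (months 10-12)
Month 2 falls in Q1

1


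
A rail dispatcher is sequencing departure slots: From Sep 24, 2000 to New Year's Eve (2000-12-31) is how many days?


Start: September 24, 2000
End: December 31, 2000
Days left in September: 6
October: 31
November: 30
December: 31
Sum of remaining months: 92
Total: 6 + 92 = 98

98


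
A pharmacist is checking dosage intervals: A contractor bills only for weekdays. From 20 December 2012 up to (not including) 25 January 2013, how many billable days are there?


Start: 2012-12-20 (Thursday)
End (exclusive): 2013-01-25 (Friday)
Total calendar days: 36
Full weeks: 36 // 7 = 5 -> 25 weekdays
Remaining 1 days starting on Thursday:
  Thu(w) -> 1 weekdays
Total business days: 25 + 1 = 26

26


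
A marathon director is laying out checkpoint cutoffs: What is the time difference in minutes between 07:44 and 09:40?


Start time: 07:44 = 464 minutes from midnight
End time: 09:40 = 580 minutes from midnight
Difference: 580 - 464 = 116 minutes
That is 1 hours and 56 minutes

116


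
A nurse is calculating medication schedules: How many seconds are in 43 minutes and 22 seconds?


Minutes: 43
Seconds: 22
Convert minutes to seconds: 43 x 60 = 2580
Add remaining seconds: 2580 + 22 = 2602

2602


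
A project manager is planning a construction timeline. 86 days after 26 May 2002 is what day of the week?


Start: 2002-05-26 (Sunday)
Step 1 - find target date: add 86 days
  2002-05-26 + 86 days = 2002-08-20
Step 2 - day of week:
  86 mod 7 = 2
  Sunday + 2 days -> Tuesday
Result: Tuesday (2002-08-20)

Tuesday


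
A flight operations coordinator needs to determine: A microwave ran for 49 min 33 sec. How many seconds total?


Minutes: 49
Extra seconds: 33
Seconds per minute: 60
Minutes to seconds: 49 x 60 = 2940
Total: 2940 + 33 = 2973

2973


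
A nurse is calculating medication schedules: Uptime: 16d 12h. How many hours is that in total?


Days: 16
Extra hours: 12
Hours per day: 24
Days to hours: 16 x 24 = 384
Total: 384 + 12 = 396

396


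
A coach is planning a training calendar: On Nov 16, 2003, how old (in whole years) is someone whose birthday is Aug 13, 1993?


Birth: 1993-08-13
Reference: 2003-11-16
Year difference: 2003 - 1993 = 10
Has birthday (08-13) occurred by 11-16? Yes
Age in full years: 10

10


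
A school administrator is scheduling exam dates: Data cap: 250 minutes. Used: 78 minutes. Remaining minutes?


Total budget: 250 minutes
Time used: 78 minutes
Remaining: 250 - 78 = 172 minutes
Percent used: 31.2%
Percent remaining: 68.8%

172


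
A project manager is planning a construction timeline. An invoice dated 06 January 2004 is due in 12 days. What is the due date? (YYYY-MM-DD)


Start: 2004-01-06
Adding 12 days
Days remaining in January: 25
Result: 2004-01-18

2004-01-18


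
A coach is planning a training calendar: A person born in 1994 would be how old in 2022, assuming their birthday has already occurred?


Birth year: 1994
Current year: 2022
Age = current year - birth year
Age = 2022 - 1994 = 28

28


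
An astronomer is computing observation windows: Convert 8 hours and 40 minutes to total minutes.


Hours: 8
Minutes: 40
Convert hours to minutes: 8 x 60 = 480
Add remaining minutes: 480 + 40 = 520

520


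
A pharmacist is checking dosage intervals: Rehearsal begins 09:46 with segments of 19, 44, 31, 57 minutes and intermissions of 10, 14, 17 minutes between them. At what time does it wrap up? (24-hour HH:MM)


Start: 09:46 = 586 min from midnight
  after task 1 (19 min): 10:05
  after break (10 min): 10:15
  after task 2 (44 min): 10:59
  after break (14 min): 11:13
  after task 3 (31 min): 11:44
  after break (17 min): 12:01
  after task 4 (57 min): 12:58
Total elapsed: 192 minutes
End time: 12:58

12:58


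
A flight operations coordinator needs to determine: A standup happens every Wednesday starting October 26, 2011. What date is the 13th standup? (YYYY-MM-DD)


First occurrence: 2011-10-26 (occurrence 1)
Each occurrence is 7 days after the previous.
Occurrence 13 is 12 weeks after the first.
12 weeks = 84 days
2011-10-26 + 84 days = 2012-01-18

2012-01-18


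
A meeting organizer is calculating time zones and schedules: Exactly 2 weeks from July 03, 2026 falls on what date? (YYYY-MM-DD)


Start: 2026-07-03
Weeks to add: 2
Convert to days: 2 x 7 = 14 days
Add 14 days to 2026-07-03
Result: 2026-07-17

2026-07-17


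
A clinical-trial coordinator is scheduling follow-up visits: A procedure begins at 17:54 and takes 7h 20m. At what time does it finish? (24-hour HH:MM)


Start time: 17:54
Adding: 7 hours 20 minutes
Minutes: 54 + 20 = 74
Minute overflow: 74 >= 60, so carry 1 hour, minutes = 14
Hours: 17 + 7 + 1 = 25
Hour wraparound: 25 mod 24 = 1
Result: 01:14

01:14


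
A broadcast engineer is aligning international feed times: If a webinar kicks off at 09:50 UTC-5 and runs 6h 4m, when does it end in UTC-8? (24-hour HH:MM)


Start: 09:50 in UTC-5
Step 1 - add duration:
  minutes: 50 + 4 = 54
  hours: 9 + 6 + 0 = 15
  end in UTC-5: 15:54
Step 2 - convert UTC-5 -> UTC-8:
  offset difference: -8 - (-5) = -3 hours
  15 + (-3) = 12 -> mod 24 = 12
Result: 12:54 in UTC-8

12:54


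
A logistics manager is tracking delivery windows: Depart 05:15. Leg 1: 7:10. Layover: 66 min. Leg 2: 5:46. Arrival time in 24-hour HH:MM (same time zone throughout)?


Depart: 05:15
Leg 1: +430 min -> 12:25
Layover: +66 min -> 13:31
Leg 2: +346 min -> 19:17
Total travel: 842 minutes = 14h 2m
Arrival: 19:17

19:17


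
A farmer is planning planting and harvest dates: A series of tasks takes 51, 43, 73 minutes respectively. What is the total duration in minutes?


Durations: 51, 43, 73
Running sum: 51
+ 43 = 94
+ 73 = 167
Total duration: 167 minutes
That is 2 hours and 47 minutes

167


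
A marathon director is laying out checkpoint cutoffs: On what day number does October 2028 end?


Month: October
Year: 2028
October is a 31-day month
Total: 31 days

31


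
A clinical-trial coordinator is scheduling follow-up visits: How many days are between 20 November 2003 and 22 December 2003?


Start date: 2003-11-20
End date: 2003-12-22
Nov 2003: +11 days
Dec 2003: +21 days
Total: 32 days

32


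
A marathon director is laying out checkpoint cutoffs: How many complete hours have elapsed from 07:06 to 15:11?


Start: 07:06
End: 15:11
Hour difference: 15 - 7 = 8 hours
Minute difference: 11 - 6 = 5 minutes
Total minutes: 485
Complete hours: 485 / 60 = 8 (remainder 5)

8


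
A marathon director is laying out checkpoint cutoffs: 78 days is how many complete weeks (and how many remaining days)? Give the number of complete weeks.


Total days: 78
Days per week: 7
Division: 78 / 7 = 11 remainder 1
Complete weeks: 11
Remaining days: 1

11


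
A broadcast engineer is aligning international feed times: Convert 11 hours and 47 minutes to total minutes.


Hours: 11
Extra minutes: 47
Minutes per hour: 60
Hours to minutes: 11 x 60 = 660
Total: 660 + 47 = 707

707


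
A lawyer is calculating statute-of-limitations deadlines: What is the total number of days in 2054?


Year: 2054
Check leap year rules:
Divisible by 4? No
2054 is not a leap year
Days: 365

365


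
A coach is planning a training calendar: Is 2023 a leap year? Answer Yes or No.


Year: 2023
Divisible by 4? 2023 / 4 = 505.75 -> No
Not divisible by 4, so NOT a leap year

No


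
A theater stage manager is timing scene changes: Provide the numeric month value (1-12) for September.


Calendar month order:
8. August
9. September <--
10. October
September is month number 9

9


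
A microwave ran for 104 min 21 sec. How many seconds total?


Minutes: 104
Extra seconds: 21
Seconds per minute: 60
Minutes to seconds: 104 x 60 = 6240
Total: 6240 + 21 = 6261

6261


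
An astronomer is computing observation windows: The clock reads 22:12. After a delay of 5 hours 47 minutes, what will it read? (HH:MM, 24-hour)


Start time: 22:12
Adding: 5 hours 47 minutes
Minutes: 12 + 47 = 59
Hours: 22 + 5 + 0 = 27
Hour wraparound: 27 mod 24 = 3
Result: 03:59

03:59


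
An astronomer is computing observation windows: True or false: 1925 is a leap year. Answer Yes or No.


Year: 1925
Divisible by 4? 1925 / 4 = 481.25 -> No
Not divisible by 4, so NOT a leap year

No


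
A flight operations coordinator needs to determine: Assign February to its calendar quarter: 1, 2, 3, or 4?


Month: February (month 2)
Q1: January-March (months 1-3)
Q2: April-June (months 4-6)
Q3: July-September (months 7-9)
Q4: October-December (months 10-12)
Month 2 falls in Q1

1


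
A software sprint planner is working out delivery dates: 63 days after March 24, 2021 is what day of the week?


Start: 2021-03-24 (Wednesday)
Step 1 - find target date: add 63 days
  2021-03-24 + 63 days = 2021-05-26
Step 2 - day of week:
  63 mod 7 = 0
  Wednesday + 0 days -> Wednesday
Result: Wednesday (2021-05-26)

Wednesday


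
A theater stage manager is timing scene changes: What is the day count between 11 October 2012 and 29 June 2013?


Start date: 2012-10-11
End date: 2013-06-29
Oct 2012: +21 days
Nov 2012: +30 days
Dec 2012: +31 days
... (6 more months)
Total: 261 days

261


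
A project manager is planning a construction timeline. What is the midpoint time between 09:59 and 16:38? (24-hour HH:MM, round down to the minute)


Start time: 09:59 = 599 minutes from midnight
End time: 16:38 = 998 minutes from midnight
Sum: 599 + 998 = 1597
Midpoint: 1597 / 2 = 798 minutes
Convert: 798 / 60 = 13 hours, 18 minutes
Result: 13:18

13:18


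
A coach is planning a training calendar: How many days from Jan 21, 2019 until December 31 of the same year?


Start: January 21, 2019
End: December 31, 2019
Days left in January: 10
February: 28
March: 31
April: 30
May: 31
... plus remaining months
Sum of remaining months: 334
Total: 10 + 334 = 344

344


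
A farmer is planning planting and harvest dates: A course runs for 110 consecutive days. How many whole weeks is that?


Total days: 110
Days per week: 7
Division: 110 / 7 = 15 remainder 5
Complete weeks: 15
Remaining days: 5

15


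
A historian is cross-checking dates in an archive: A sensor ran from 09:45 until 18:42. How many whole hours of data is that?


Start: 09:45
End: 18:42
Hour difference: 18 - 9 = 9 hours
Minute difference: 42 - 45 = -3 minutes
Total minutes: 537
Complete hours: 537 / 60 = 8 (remainder 57)

8


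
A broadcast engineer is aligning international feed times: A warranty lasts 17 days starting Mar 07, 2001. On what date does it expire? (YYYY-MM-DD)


Start: 2001-03-07
Adding 17 days
Days remaining in March: 24
Result: 2001-03-24

2001-03-24


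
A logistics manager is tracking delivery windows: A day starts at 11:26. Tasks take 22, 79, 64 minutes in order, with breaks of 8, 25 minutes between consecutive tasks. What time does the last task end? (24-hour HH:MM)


Start: 11:26 = 686 min from midnight
  after task 1 (22 min): 11:48
  after break (8 min): 11:56
  after task 2 (79 min): 13:15
  after break (25 min): 13:40
  after task 3 (64 min): 14:44
Total elapsed: 198 minutes
End time: 14:44

14:44


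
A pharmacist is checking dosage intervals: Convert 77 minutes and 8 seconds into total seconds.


Minutes: 77
Seconds: 8
Convert minutes to seconds: 77 x 60 = 4620
Add remaining seconds: 4620 + 8 = 4628

4628


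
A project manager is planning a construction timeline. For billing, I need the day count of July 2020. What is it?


Month: July
Year: 2020
July is a 31-day month
Total: 31 days

31


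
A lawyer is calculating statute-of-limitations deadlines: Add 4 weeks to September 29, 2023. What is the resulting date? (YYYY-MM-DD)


Start: 2023-09-29
Weeks to add: 4
Convert to days: 4 x 7 = 28 days
Add 28 days to 2023-09-29
Result: 2023-10-27

2023-10-27


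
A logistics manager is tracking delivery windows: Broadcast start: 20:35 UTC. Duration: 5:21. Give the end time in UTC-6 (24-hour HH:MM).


Start: 20:35 in UTC
Step 1 - add duration:
  minutes: 35 + 21 = 56
  hours: 20 + 5 + 0 = 25
  end in UTC: 01:56
Step 2 - convert UTC -> UTC-6:
  offset difference: -6 - (0) = -6 hours
  1 + (-6) = -5 -> mod 24 = 19
Result: 19:56 in UTC-6

19:56


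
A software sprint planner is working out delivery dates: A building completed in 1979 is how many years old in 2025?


Birth year: 1979
Current year: 2025
Age = current year - birth year
Age = 2025 - 1979 = 46

46


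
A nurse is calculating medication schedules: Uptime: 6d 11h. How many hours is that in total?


Days: 6
Extra hours: 11
Hours per day: 24
Days to hours: 6 x 24 = 144
Total: 144 + 11 = 155

155


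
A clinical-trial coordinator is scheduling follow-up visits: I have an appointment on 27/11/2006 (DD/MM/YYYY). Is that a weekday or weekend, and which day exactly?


Date: 2006-11-27
January 1, 2006 is a Sunday
Day of year: 331
Offset from Jan 1: 330 days
330 mod 7 = 1
Result: Monday

Monday


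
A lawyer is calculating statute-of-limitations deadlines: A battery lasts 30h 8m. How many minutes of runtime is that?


Hours: 30
Extra minutes: 8
Minutes per hour: 60
Hours to minutes: 30 x 60 = 1800
Total: 1800 + 8 = 1808

1808


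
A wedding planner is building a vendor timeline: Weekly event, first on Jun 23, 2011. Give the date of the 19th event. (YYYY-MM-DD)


First occurrence: 2011-06-23 (occurrence 1)
Each occurrence is 7 days after the previous.
Occurrence 19 is 18 weeks after the first.
18 weeks = 126 days
2011-06-23 + 126 days = 2011-10-27

2011-10-27


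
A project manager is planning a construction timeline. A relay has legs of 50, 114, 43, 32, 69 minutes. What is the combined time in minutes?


Durations: 50, 114, 43, 32, 69
Running sum: 50
+ 114 = 164
+ 43 = 207
+ 32 = 239
+ 69 = 308
Total duration: 308 minutes
That is 5 hours and 8 minutes

308


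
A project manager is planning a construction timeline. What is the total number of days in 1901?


Year: 1901
Check leap year rules:
Divisible by 4? No
1901 is not a leap year
Days: 365

365


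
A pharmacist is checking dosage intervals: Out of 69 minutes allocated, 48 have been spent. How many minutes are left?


Total budget: 69 minutes
Time used: 48 minutes
Remaining: 69 - 48 = 21 minutes
Percent used: 69.6%
Percent remaining: 30.4%

21


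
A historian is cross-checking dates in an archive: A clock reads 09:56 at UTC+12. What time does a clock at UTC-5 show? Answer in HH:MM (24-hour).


Local time: 09:56 at UTC+12 (offset 12h)
Target zone: UTC-5 (offset -5h)
Difference: -5 - (12) = -17 hours
Calculation: 9 + (-17) = -8
Wraparound: (-8) mod 24 = 16
Result: 16:56

16:56


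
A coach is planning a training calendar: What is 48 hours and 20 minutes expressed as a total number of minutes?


Hours: 48
Minutes: 20
Convert hours to minutes: 48 x 60 = 2880
Add remaining minutes: 2880 + 20 = 2900

2900


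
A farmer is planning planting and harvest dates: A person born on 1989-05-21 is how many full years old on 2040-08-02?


Birth: 1989-05-21
Reference: 2040-08-02
Year difference: 2040 - 1989 = 51
Has birthday (05-21) occurred by 08-02? Yes
Age in full years: 51

51


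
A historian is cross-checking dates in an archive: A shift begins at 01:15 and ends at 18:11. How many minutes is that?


Start time: 01:15 = 75 minutes from midnight
End time: 18:11 = 1091 minutes from midnight
Difference: 1091 - 75 = 1016 minutes
That is 16 hours and 56 minutes

1016


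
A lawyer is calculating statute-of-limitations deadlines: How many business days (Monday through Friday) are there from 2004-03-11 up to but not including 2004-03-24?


Start: 2004-03-11 (Thursday)
End (exclusive): 2004-03-24 (Wednesday)
Total calendar days: 13
Full weeks: 13 // 7 = 1 -> 5 weekdays
Remaining 6 days starting on Thursday:
  Thu(w), Fri(w), Sat(-), Sun(-), Mon(w), Tue(w) -> 4 weekdays
Total business days: 5 + 4 = 9

9


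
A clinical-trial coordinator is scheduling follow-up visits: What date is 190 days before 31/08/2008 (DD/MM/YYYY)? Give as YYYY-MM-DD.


Start: 2008-08-31
Subtracting 190 days
Days already passed in August: 31
After going back through August: 159 more days to subtract
July 2008: 31 days, 128 remaining
June 2008: 30 days, 98 remaining
May 2008: 31 days, 67 remaining
April 2008: 30 days, 37 remaining
Result: 2008-02-23

2008-02-23


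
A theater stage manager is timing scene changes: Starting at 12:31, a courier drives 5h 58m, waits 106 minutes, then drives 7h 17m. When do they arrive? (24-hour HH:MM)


Depart: 12:31
Leg 1: +358 min -> 18:29
Layover: +106 min -> 20:15
Leg 2: +437 min -> 03:32
Total travel: 901 minutes = 15h 1m
Arrival: 03:32

03:32


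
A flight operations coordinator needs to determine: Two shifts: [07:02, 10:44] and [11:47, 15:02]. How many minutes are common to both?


Interval A: [422, 644] minutes from midnight
Interval B: [707, 902] minutes from midnight
Overlap start = max(422, 707) = 707
Overlap end = min(644, 902) = 644
End <= start, so the intervals do not overlap: 0 minutes

0


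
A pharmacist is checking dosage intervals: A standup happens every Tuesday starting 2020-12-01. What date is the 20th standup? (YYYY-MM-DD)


First occurrence: 2020-12-01 (occurrence 1)
Each occurrence is 7 days after the previous.
Occurrence 20 is 19 weeks after the first.
19 weeks = 133 days
2020-12-01 + 133 days = 2021-04-13

2021-04-13


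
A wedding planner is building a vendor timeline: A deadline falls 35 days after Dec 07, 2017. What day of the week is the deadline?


Start: 2017-12-07 (Thursday)
Step 1 - find target date: add 35 days
  2017-12-07 + 35 days = 2018-01-11
Step 2 - day of week:
  35 mod 7 = 0
  Thursday + 0 days -> Thursday
Result: Thursday (2018-01-11)

Thursday


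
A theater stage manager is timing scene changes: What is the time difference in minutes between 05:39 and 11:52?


Start time: 05:39 = 339 minutes from midnight
End time: 11:52 = 712 minutes from midnight
Difference: 712 - 339 = 373 minutes
That is 6 hours and 13 minutes

373


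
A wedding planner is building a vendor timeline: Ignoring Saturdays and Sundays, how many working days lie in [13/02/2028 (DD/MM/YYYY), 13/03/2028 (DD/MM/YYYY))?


Start: 2028-02-13 (Sunday)
End (exclusive): 2028-03-13 (Monday)
Total calendar days: 29
Full weeks: 29 // 7 = 4 -> 20 weekdays
Remaining 1 days starting on Sunday:
  Sun(-) -> 0 weekdays
Total business days: 20 + 0 = 20

20


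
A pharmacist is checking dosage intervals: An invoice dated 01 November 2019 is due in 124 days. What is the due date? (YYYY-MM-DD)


Start: 2019-11-01
Adding 124 days
Days remaining in November: 29
After November: 95 days still to add
December 2019: 31 days, 64 remaining
January 2020: 31 days, 33 remaining
February 2020: 29 days, 4 remaining
March 2020 has 31 days, need 4
Result: 2020-03-04

2020-03-04


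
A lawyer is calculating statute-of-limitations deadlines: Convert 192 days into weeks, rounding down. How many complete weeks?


Total days: 192
Days per week: 7
Division: 192 / 7 = 27 remainder 3
Complete weeks: 27
Remaining days: 3

27


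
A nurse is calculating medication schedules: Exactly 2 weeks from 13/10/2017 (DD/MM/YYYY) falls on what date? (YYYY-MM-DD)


Start: 2017-10-13
Weeks to add: 2
Convert to days: 2 x 7 = 14 days
Add 14 days to 2017-10-13
Result: 2017-10-27

2017-10-27


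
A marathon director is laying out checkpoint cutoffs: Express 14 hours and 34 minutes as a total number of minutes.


Hours: 14
Extra minutes: 34
Minutes per hour: 60
Hours to minutes: 14 x 60 = 840
Total: 840 + 34 = 874

874


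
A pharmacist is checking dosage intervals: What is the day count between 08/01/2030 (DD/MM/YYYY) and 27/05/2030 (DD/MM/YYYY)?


Start date: 2030-01-08
End date: 2030-05-27
Jan 2030: +24 days
Feb 2030: +28 days
Mar 2030: +31 days
Apr 2030: +30 days
May 2030: +26 days
Total: 139 days

139


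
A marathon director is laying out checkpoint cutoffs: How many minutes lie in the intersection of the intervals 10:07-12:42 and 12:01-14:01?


Interval A: [607, 762] minutes from midnight
Interval B: [721, 841] minutes from midnight
Overlap start = max(607, 721) = 721
Overlap end = min(762, 841) = 762
Overlap = 762 - 721 = 41 minutes

41


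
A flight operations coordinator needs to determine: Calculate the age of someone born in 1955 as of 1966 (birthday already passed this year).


Birth year: 1955
Current year: 1966
Age = current year - birth year
Age = 1966 - 1955 = 11

11


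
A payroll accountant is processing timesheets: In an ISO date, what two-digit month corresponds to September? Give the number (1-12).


Calendar month order:
8. August
9. September <--
10. October
September is month number 9

9


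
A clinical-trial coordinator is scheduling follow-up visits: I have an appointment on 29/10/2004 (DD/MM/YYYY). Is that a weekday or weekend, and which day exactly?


Date: 2004-10-29
January 1, 2004 is a Thursday
Day of year: 303
Offset from Jan 1: 302 days
302 mod 7 = 1
Result: Friday

Friday


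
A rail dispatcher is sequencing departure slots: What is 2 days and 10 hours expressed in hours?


Days: 2
Extra hours: 10
Hours per day: 24
Days to hours: 2 x 24 = 48
Total: 48 + 10 = 58

58


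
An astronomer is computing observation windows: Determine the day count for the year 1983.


Year: 1983
Check leap year rules:
Divisible by 4? No
1983 is not a leap year
Days: 365

365


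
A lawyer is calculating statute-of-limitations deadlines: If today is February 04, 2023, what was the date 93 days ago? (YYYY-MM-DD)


Start: 2023-02-04
Subtracting 93 days
Days already passed in February: 4
After going back through February: 89 more days to subtract
January 2023: 31 days, 58 remaining
December 2022: 31 days, 27 remaining
November 2022 has 30 days, need 27
Result: 2022-11-03

2022-11-03


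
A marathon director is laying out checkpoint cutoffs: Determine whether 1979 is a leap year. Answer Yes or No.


Year: 1979
Divisible by 4? 1979 / 4 = 494.75 -> No
Not divisible by 4, so NOT a leap year

No


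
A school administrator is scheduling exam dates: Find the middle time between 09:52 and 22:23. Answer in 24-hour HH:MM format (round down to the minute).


Start time: 09:52 = 592 minutes from midnight
End time: 22:23 = 1343 minutes from midnight
Sum: 592 + 1343 = 1935
Midpoint: 1935 / 2 = 967 minutes
Convert: 967 / 60 = 16 hours, 7 minutes
Result: 16:07

16:07


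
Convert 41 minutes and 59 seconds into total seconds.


Minutes: 41
Seconds: 59
Convert minutes to seconds: 41 x 60 = 2460
Add remaining seconds: 2460 + 59 = 2519

2519


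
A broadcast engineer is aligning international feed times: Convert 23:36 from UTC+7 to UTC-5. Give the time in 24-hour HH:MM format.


Local time: 23:36 at UTC+7 (offset 7h)
Target zone: UTC-5 (offset -5h)
Difference: -5 - (7) = -12 hours
Calculation: 23 + (-12) = 11
Result: 11:36

11:36


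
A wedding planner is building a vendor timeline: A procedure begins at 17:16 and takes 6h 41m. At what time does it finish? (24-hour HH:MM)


Start time: 17:16
Adding: 6 hours 41 minutes
Minutes: 16 + 41 = 57
Hours: 17 + 6 + 0 = 23
Result: 23:57

23:57


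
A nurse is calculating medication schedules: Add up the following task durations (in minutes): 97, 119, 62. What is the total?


Durations: 97, 119, 62
Running sum: 97
+ 119 = 216
+ 62 = 278
Total duration: 278 minutes
That is 4 hours and 38 minutes

278


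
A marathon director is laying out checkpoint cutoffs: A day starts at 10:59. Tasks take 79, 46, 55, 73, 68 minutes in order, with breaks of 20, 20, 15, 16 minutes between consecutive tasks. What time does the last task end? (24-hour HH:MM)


Start: 10:59 = 659 min from midnight
  after task 1 (79 min): 12:18
  after break (20 min): 12:38
  after task 2 (46 min): 13:24
  after break (20 min): 13:44
  after task 3 (55 min): 14:39
  after break (15 min): 14:54
  after task 4 (73 min): 16:07
  after break (16 min): 16:23
  after task 5 (68 min): 17:31
Total elapsed: 392 minutes
End time: 17:31

17:31
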